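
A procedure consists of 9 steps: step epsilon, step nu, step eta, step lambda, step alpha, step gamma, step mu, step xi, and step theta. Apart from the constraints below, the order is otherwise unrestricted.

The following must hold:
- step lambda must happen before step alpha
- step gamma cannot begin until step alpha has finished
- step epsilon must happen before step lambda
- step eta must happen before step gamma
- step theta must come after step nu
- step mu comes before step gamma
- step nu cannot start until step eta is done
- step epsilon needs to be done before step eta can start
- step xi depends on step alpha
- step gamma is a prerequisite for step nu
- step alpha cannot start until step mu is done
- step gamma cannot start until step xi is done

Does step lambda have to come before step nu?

There is a constraint chain step lambda → step alpha → step gamma → step nu.
Hence step lambda necessarily comes before step nu.

Yes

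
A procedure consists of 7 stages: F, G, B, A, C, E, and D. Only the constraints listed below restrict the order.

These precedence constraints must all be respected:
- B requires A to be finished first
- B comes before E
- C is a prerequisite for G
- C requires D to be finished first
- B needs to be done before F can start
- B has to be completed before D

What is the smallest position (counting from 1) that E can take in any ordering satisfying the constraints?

3

Working backwards through the constraints from E, its full set of required predecessors is B, A — 2 of them.
So at minimum 2 stages come before E, putting E no earlier than position 3. That position is achievable by scheduling exactly those predecessors first.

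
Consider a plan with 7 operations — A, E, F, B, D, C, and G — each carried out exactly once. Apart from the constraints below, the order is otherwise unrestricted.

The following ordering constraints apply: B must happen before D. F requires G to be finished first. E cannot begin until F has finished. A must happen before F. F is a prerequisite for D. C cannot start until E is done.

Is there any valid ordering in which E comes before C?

Yes

Every valid ordering already has E before C (the constraints require it), so in particular at least one does.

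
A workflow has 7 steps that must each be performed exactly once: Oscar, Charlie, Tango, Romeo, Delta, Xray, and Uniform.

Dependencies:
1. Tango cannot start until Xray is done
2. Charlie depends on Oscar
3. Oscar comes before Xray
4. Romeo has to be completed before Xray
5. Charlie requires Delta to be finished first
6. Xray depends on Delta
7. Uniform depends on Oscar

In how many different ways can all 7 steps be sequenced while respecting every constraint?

101

The steps with no prerequisites are Oscar, Romeo, Delta; any of them can be placed first.
Enumerating by repeatedly choosing an available step (one whose prerequisites are all placed) gives 101 distinct complete orderings.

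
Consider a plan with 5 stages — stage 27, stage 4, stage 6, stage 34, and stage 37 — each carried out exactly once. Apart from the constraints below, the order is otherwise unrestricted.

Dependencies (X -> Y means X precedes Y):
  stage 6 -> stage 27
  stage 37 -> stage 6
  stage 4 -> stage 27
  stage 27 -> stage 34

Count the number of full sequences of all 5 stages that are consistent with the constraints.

3

The stages with no prerequisites are stage 4, stage 37; any of them can be placed first.
Counting all ways to extend the partial order to a total order gives 3.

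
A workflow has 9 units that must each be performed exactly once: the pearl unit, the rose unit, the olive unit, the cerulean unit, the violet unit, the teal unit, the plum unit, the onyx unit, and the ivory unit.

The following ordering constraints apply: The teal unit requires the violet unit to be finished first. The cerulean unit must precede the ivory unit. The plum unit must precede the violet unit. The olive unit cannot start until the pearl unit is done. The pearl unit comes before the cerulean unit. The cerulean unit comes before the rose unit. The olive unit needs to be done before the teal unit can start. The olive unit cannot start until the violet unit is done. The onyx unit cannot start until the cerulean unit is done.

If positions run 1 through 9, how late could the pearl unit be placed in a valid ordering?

3

Following every chain forward from the pearl unit, the units that must come later are the rose unit, the olive unit, the cerulean unit, the teal unit, the onyx unit, the ivory unit — 6 of them.
With 6 mandatory successors out of 9 units total, the latest slot for the pearl unit is 9−6 = 3, and it's reachable by doing all non-successors before the pearl unit.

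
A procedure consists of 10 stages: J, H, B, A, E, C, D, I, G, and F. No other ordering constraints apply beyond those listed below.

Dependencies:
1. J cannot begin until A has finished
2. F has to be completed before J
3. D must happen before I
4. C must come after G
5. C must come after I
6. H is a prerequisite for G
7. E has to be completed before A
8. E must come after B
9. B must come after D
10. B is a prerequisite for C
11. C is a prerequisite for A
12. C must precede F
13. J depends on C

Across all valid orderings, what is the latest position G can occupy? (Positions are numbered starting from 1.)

The stages that are forced after G, directly or by a chain of constraints, are J, A, C, F. That's 4 stages.
So at least 4 stages follow G, putting G no later than position 6. That position is achievable by scheduling everything else first.

6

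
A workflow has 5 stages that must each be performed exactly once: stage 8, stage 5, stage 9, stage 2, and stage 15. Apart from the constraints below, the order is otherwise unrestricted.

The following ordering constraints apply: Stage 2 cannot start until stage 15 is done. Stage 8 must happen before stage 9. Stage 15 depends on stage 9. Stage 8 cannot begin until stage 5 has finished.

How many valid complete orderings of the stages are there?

Stage 5 is the only stage with nothing required before it, so every ordering starts there.
Continuing from there, at each step only one stage has all its prerequisites placed, so the ordering is fully determined — there is exactly 1.

1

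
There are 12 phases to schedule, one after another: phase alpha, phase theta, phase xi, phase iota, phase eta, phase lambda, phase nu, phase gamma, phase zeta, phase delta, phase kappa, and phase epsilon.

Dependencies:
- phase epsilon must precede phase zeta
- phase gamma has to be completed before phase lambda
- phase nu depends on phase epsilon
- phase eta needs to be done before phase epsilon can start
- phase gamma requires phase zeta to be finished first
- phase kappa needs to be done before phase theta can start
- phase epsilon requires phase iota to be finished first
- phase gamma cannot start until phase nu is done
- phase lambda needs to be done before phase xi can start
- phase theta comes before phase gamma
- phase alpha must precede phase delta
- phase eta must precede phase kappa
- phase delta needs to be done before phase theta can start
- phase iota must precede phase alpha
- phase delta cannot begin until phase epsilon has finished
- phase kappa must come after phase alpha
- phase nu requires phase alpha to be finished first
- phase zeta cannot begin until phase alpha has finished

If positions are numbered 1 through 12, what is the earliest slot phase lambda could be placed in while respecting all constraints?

11

Every phase that must precede phase lambda has to come before it. Tracing all chains that end at phase lambda, those phases are: phase alpha, phase theta, phase iota, phase eta, phase nu, phase gamma, phase zeta, phase delta, phase kappa, phase epsilon — 10 in total.
So at minimum 10 phases come before phase lambda, putting phase lambda no earlier than position 11. That position is achievable by scheduling exactly those predecessors first.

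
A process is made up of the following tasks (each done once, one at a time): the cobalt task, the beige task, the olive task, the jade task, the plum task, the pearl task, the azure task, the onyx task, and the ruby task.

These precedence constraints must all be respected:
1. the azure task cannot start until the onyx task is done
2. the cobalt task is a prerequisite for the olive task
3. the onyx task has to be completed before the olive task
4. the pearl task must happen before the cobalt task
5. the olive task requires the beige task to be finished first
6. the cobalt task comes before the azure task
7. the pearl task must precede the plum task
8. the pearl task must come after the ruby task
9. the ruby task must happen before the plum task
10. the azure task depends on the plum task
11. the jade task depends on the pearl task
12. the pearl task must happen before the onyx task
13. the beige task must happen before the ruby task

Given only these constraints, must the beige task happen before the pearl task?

Tracing the constraints gives a chain: the beige task → the ruby task → the pearl task.
So the beige task must precede the pearl task in any valid ordering.

Yes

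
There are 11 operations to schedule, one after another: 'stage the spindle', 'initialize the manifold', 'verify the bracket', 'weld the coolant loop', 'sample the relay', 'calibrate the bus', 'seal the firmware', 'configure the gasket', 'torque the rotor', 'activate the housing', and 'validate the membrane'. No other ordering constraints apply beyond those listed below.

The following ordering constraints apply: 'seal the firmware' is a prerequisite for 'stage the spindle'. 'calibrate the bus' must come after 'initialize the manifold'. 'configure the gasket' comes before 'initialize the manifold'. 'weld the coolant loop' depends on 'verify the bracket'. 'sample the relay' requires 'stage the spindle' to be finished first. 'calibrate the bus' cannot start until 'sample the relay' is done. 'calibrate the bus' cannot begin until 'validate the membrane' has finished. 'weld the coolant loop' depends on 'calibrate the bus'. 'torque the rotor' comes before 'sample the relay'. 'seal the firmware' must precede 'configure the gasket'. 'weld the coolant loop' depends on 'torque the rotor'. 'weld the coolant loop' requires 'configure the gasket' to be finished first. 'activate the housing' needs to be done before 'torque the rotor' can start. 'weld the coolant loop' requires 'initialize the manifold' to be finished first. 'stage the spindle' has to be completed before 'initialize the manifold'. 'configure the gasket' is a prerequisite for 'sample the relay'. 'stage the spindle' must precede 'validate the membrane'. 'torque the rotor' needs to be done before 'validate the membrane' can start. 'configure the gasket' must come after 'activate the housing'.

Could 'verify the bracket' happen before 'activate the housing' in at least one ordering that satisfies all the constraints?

Yes

No chain of constraints runs from 'activate the housing' to 'verify the bracket', so 'activate the housing' is not required to come first.
That means at least one valid schedule has 'verify the bracket' before 'activate the housing'.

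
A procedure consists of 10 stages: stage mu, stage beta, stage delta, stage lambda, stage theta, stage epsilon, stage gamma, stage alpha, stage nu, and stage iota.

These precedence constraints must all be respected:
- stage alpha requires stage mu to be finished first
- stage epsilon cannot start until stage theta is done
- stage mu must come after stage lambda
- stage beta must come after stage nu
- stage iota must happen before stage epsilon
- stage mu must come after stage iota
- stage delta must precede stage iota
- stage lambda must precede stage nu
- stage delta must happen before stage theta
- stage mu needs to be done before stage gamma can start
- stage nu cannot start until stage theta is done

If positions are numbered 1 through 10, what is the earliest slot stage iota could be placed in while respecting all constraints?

Working backwards through the constraints from stage iota, its only required predecessor is stage delta.
With 1 mandatory predecessor, the earliest stage iota can sit is position 1+1 = 2, and placing just that one first achieves it.

2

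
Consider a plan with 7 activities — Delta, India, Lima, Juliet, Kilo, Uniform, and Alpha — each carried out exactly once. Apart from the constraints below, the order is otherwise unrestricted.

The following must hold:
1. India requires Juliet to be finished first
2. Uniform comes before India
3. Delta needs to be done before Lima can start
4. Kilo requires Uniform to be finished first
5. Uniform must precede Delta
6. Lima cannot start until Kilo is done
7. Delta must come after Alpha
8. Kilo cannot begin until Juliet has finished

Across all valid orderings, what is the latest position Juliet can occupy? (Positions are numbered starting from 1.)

4

Following every chain forward from Juliet, the activities that must come later are India, Lima, Kilo — 3 of them.
With 3 mandatory successors out of 7 activities total, the latest slot for Juliet is 7−3 = 4, and it's reachable by doing all non-successors before Juliet.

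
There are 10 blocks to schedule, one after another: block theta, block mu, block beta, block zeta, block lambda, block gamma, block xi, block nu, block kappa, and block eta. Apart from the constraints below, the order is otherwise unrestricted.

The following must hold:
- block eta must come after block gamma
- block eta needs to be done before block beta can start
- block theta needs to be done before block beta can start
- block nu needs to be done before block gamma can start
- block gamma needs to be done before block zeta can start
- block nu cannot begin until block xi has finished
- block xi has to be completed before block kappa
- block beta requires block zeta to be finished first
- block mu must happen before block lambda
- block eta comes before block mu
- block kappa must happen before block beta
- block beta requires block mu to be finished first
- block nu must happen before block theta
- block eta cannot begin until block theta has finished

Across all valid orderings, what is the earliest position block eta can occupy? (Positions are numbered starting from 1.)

The blocks that are forced before block eta, directly or transitively, are block theta, block gamma, block xi, block nu. That's 4 blocks.
With 4 mandatory predecessors, the earliest block eta can sit is position 4+1 = 5, and placing just those 4 first achieves it.

5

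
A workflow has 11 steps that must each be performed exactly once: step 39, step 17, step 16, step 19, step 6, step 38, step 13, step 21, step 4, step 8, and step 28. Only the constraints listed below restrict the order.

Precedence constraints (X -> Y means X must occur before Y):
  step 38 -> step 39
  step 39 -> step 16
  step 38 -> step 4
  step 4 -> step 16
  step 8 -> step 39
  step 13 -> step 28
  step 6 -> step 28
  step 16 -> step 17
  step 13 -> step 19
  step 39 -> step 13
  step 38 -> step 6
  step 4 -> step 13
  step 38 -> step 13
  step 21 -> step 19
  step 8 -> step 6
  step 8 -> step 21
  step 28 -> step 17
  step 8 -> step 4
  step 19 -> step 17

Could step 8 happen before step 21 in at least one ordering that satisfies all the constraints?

Yes

Every valid ordering already has step 8 before step 21 (the constraints require it), so in particular at least one does.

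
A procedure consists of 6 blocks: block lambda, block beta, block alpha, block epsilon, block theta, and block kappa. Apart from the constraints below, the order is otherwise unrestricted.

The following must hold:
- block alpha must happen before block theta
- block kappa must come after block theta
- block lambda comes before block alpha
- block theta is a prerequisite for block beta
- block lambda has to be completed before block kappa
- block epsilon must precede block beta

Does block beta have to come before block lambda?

The constraints actually force block lambda before block beta (via block lambda → block alpha → block theta → block beta), not the other way around.
So block beta never precedes block lambda.

No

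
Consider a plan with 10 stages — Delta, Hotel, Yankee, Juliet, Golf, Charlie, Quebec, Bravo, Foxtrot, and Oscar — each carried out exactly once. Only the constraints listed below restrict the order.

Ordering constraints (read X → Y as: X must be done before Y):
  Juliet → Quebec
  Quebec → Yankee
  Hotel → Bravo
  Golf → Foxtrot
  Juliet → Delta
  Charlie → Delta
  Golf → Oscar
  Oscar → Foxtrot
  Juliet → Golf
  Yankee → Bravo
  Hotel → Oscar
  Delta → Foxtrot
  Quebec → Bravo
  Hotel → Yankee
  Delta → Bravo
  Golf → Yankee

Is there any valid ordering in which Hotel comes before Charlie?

Yes

The constraints leave Hotel and Charlie unordered relative to each other; nothing requires Charlie earlier.
That means at least one valid schedule has Hotel before Charlie.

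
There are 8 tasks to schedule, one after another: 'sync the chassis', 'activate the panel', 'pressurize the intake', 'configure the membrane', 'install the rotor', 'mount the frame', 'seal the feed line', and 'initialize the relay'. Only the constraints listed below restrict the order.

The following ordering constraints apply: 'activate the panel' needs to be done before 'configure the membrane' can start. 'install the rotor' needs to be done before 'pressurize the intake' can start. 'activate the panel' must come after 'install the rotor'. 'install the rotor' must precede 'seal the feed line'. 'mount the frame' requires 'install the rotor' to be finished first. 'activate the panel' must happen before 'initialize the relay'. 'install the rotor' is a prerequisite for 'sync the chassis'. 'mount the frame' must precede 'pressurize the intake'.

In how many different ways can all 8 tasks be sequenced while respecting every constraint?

840

'install the rotor' is the only task with nothing required before it, so every ordering starts there.
Enumerating by repeatedly choosing an available task (one whose prerequisites are all placed) gives 840 distinct complete orderings.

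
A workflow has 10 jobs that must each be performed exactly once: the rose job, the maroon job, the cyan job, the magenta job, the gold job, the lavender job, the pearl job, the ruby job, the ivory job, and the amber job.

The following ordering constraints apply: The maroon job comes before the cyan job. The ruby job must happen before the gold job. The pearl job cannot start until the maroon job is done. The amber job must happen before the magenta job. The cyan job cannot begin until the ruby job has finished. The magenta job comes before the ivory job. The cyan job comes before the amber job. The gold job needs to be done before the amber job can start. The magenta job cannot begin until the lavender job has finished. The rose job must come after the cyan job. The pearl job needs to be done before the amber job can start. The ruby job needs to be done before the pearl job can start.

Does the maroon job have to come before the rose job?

Yes

There is a constraint chain the maroon job → the cyan job → the rose job.
That forces the maroon job before the rose job in every valid schedule.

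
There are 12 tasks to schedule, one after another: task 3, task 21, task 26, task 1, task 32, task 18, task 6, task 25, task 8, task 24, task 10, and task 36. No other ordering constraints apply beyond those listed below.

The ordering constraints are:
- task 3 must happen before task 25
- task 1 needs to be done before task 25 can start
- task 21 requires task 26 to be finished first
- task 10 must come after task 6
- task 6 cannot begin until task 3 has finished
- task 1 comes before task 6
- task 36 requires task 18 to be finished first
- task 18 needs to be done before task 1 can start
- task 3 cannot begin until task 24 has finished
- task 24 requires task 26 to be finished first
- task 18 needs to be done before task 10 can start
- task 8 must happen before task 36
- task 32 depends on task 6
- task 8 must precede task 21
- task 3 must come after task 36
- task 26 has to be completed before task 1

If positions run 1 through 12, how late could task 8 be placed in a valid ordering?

5

The tasks that are forced after task 8, directly or by a chain of constraints, are task 3, task 21, task 32, task 6, task 25, task 10, task 36. That's 7 tasks.
With 7 mandatory successors out of 12 tasks total, the latest slot for task 8 is 12−7 = 5, and it's reachable by doing all non-successors before task 8.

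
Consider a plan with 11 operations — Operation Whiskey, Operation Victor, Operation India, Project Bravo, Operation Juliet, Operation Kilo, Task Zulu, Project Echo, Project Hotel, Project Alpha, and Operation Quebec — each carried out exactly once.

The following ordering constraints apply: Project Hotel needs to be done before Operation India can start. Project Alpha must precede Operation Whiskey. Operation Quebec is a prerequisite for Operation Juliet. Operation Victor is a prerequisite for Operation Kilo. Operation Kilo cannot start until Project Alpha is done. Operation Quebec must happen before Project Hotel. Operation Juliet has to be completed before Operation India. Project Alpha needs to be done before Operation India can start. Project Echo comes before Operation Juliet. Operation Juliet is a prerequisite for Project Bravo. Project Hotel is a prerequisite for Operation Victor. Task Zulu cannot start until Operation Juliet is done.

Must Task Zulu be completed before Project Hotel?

No chain of constraints connects Task Zulu to Project Hotel in either direction.
So Task Zulu can come before Project Hotel or after — it is not forced.

No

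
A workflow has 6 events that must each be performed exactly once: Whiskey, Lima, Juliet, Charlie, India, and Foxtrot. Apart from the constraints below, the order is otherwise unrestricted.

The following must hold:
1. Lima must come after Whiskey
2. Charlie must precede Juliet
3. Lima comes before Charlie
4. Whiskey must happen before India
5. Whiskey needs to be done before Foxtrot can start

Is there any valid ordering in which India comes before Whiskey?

Following Whiskey → India, Whiskey must precede India in every valid ordering.
Hence India can never be scheduled before Whiskey.

No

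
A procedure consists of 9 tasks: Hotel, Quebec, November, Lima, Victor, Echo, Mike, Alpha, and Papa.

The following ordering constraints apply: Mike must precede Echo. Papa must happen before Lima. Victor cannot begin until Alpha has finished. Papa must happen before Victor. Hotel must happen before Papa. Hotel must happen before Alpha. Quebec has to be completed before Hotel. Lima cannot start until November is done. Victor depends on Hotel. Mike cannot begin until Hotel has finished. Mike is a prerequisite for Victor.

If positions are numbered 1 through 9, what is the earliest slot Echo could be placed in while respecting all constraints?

Working backwards through the constraints from Echo, its full set of required predecessors is Hotel, Quebec, Mike — 3 of them.
With 3 mandatory predecessors, the earliest Echo can sit is position 3+1 = 4, and placing just those 3 first achieves it.

4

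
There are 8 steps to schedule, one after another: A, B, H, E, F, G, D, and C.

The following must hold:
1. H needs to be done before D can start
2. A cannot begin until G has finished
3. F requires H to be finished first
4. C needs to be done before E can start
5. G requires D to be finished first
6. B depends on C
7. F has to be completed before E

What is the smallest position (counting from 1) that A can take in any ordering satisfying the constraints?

4

Working backwards through the constraints from A, its full set of required predecessors is H, G, D — 3 of them.
With 3 mandatory predecessors, the earliest A can sit is position 3+1 = 4, and placing just those 3 first achieves it.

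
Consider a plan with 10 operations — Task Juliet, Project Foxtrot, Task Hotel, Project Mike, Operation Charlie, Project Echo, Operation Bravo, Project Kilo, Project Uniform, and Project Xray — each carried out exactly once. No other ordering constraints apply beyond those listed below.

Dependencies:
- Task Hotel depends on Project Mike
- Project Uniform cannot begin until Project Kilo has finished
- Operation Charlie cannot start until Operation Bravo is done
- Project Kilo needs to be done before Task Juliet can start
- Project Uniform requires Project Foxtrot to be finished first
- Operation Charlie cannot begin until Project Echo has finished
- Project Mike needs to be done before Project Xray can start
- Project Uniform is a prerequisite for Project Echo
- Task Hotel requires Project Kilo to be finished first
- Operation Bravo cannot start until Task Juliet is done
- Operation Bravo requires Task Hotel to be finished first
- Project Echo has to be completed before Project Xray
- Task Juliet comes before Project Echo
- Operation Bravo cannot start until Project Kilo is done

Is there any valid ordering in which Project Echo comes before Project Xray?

The constraints force Project Echo before Project Xray, so yes — every valid ordering has Project Echo earlier.

Yes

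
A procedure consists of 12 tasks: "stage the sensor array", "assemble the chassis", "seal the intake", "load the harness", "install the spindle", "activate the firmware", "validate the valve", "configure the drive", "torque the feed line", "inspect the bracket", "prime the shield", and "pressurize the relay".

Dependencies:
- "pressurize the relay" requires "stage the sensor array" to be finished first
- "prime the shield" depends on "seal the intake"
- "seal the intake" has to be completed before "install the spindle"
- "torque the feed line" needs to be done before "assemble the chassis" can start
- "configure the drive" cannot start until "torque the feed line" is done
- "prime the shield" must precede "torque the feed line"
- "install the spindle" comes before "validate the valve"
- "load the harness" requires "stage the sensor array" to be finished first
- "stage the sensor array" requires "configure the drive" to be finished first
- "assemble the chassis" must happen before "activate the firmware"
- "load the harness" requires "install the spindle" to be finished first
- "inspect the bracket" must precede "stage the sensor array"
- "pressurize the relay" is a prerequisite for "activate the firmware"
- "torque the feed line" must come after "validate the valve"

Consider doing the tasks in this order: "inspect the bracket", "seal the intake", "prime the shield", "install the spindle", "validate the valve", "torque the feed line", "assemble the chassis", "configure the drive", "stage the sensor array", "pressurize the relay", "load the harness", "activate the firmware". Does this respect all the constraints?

Going through the constraints one by one, each required predecessor appears earlier in the sequence than its dependent — e.g. "inspect the bracket" (position 1) is before "stage the sensor array" (position 9), as required.

Yes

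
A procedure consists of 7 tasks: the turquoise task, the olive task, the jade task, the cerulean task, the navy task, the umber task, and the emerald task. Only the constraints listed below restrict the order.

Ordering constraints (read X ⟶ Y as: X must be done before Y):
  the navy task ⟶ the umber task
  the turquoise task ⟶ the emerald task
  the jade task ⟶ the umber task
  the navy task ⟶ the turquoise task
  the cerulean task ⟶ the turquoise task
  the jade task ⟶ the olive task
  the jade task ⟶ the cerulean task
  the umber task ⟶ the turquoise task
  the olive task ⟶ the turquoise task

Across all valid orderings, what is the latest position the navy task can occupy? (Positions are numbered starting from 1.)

4

Every task that must follow the navy task has to come after it. Tracing all chains starting from the navy task, those tasks are: the turquoise task, the umber task, the emerald task — 3 in total.
With 3 mandatory successors out of 7 tasks total, the latest slot for the navy task is 7−3 = 4, and it's reachable by doing all non-successors before the navy task.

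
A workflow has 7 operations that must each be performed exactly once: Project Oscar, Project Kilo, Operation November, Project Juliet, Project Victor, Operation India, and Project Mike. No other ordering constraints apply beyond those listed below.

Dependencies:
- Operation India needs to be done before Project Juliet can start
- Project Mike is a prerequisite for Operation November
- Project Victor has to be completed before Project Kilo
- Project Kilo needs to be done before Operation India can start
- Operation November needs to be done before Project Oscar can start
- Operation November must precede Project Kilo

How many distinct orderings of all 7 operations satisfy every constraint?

13

The operations with no prerequisites are Project Victor, Project Mike; any of them can be placed first.
Systematically extending each partial ordering one operation at a time and counting, there are 13 complete orderings.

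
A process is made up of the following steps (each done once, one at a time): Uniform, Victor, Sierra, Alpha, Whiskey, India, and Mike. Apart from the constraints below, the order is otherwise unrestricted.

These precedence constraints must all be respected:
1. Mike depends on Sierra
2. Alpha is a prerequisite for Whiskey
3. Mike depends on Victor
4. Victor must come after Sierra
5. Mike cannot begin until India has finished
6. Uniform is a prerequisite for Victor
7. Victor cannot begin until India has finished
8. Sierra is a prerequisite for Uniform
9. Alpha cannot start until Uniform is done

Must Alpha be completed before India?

Nothing in the constraints links Alpha and India; they are unordered relative to each other.
So Alpha can come before India or after — it is not forced.

No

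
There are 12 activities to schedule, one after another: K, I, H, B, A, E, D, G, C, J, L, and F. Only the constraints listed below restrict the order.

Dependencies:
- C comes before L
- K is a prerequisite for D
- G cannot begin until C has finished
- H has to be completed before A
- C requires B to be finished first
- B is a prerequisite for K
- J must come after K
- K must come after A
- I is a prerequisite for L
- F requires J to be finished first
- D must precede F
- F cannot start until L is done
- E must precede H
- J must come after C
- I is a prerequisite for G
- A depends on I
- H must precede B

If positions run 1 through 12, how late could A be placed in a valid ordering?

Following every chain forward from A, the activities that must come later are K, D, J, F — 4 of them.
With 4 mandatory successors out of 12 activities total, the latest slot for A is 12−4 = 8, and it's reachable by doing all non-successors before A.

8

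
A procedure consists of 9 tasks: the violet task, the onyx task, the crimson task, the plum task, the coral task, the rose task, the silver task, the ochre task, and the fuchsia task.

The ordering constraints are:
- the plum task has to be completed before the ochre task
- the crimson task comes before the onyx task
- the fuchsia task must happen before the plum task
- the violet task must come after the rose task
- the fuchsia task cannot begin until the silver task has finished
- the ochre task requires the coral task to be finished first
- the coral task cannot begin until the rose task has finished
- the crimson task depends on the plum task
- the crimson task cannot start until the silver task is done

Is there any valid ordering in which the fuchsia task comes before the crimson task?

The constraints force the fuchsia task before the crimson task, so yes — every valid ordering has the fuchsia task earlier.

Yes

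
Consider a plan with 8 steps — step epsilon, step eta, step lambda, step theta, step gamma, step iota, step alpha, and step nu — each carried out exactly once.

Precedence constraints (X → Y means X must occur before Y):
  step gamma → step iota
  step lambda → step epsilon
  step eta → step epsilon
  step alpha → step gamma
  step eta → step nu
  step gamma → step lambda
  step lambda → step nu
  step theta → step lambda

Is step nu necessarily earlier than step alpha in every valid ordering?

In fact the dependencies run the other way: step alpha → step gamma → step lambda → step nu.
So step nu never precedes step alpha.

No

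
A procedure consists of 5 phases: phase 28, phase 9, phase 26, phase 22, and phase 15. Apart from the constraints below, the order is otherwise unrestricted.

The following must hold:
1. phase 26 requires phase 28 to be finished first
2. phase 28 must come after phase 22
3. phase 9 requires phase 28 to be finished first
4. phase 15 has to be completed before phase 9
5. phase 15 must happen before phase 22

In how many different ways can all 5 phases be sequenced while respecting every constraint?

Only phase 15 has no prerequisites, so it must go first.
Systematically extending each partial ordering one phase at a time and counting, there are 2 complete orderings.

2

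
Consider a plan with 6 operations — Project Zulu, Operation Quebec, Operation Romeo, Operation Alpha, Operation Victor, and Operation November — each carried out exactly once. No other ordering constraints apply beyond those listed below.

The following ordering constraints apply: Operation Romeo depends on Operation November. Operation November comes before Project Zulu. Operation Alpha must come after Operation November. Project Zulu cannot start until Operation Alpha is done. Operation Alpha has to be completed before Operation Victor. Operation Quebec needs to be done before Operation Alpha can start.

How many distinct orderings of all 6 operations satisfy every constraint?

18

The operations with no prerequisites are Operation Quebec, Operation November; any of them can be placed first.
Counting all ways to extend the partial order to a total order gives 18.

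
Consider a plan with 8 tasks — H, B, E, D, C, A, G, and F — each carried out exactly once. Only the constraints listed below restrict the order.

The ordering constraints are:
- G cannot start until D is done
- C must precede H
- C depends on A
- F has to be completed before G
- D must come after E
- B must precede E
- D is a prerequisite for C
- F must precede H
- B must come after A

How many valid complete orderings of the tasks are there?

2 tasks have no prerequisites (A, F), so any of them could come first.
Enumerating by repeatedly choosing an available task (one whose prerequisites are all placed) gives 17 distinct complete orderings.

17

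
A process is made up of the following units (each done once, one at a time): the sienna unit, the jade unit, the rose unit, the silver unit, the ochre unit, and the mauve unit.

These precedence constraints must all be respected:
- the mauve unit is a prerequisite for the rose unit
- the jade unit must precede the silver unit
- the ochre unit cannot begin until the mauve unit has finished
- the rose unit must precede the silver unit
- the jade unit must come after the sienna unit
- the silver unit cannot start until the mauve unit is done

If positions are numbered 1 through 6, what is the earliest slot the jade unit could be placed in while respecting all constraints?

2

The only unit forced before the jade unit (directly or transitively) is the sienna unit.
So at minimum 1 unit comes before the jade unit, putting the jade unit no earlier than position 2. That position is achievable by scheduling exactly that predecessor first.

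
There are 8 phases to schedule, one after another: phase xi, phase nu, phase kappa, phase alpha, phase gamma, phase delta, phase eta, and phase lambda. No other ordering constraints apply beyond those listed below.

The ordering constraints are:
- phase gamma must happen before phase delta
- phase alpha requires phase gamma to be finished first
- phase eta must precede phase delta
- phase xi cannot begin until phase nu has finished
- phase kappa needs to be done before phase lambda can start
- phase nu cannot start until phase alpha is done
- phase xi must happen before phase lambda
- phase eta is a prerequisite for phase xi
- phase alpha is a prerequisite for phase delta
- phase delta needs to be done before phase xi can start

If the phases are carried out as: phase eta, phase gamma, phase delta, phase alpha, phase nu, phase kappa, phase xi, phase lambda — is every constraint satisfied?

In the proposed order, phase delta appears before phase alpha.
But one of the constraints requires phase alpha before phase delta, so this ordering violates it.

No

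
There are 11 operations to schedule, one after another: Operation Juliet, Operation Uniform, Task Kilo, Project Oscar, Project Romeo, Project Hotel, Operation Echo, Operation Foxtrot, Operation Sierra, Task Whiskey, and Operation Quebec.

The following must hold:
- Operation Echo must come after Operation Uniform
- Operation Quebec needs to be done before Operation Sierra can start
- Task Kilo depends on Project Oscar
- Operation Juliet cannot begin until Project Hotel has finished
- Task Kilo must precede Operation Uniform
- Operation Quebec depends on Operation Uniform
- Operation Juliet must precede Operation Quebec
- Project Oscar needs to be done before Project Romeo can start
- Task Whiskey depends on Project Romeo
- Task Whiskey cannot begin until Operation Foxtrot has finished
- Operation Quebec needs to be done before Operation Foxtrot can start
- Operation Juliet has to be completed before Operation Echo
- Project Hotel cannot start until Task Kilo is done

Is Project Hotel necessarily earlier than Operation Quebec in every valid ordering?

Yes

Following the dependencies: Project Hotel → Operation Juliet → Operation Quebec.
Hence Project Hotel necessarily comes before Operation Quebec.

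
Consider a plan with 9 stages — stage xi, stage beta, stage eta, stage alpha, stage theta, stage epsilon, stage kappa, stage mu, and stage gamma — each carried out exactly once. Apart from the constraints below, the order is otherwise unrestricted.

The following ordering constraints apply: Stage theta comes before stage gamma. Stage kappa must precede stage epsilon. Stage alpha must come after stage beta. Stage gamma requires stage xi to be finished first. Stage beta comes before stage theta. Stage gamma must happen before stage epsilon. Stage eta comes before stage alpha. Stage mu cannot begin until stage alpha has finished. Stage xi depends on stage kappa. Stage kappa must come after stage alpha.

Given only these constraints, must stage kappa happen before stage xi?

Yes

Tracing the constraints gives a chain: stage kappa → stage xi.
So stage kappa must precede stage xi in any valid ordering.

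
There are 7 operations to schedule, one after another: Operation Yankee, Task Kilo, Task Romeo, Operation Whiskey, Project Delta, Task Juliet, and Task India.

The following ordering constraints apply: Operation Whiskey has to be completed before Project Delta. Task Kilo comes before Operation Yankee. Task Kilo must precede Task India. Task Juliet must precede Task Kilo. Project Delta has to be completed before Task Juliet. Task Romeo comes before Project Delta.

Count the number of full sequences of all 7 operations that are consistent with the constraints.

4

The operations with no prerequisites are Task Romeo, Operation Whiskey; any of them can be placed first.
Counting all ways to extend the partial order to a total order gives 4.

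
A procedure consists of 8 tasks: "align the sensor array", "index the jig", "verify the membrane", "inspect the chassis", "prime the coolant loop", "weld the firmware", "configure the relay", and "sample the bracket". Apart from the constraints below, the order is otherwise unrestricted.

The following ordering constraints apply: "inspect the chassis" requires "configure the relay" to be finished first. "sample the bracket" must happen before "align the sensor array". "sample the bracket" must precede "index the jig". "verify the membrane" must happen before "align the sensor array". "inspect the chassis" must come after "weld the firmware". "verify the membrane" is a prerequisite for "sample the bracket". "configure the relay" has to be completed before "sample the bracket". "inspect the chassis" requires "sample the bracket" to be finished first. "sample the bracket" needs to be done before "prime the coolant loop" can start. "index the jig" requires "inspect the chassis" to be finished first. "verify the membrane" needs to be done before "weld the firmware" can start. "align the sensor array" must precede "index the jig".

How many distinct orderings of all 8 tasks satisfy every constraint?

54

2 tasks have no prerequisites ("verify the membrane", "configure the relay"), so any of them could come first.
Enumerating by repeatedly choosing an available task (one whose prerequisites are all placed) gives 54 distinct complete orderings.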